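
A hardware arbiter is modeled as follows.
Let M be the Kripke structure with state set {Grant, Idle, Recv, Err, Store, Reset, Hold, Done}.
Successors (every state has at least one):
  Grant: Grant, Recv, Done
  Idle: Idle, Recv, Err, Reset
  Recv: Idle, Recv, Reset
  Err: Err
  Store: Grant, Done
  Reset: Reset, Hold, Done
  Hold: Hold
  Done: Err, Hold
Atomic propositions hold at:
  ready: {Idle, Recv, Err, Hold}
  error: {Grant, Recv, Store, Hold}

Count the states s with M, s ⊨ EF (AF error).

7

AF error: least fixpoint, start Z0 = {Grant, Recv, Store, Hold}, add states with every successor in Z. Already a fixed point.
Sat(AF error) = {Grant, Recv, Store, Hold}
EF (AF error): least fixpoint, start Z0 = {Grant, Recv, Store, Hold}, add states with some successor in Z. Z1 = {Grant, Idle, Recv, Store, Reset, Hold, Done}; fixed.
Sat(EF (AF error)) = {Grant, Idle, Recv, Store, Reset, Hold, Done}
|Sat(EF (AF error))| = |{Grant, Idle, Recv, Store, Reset, Hold, Done}| = 7.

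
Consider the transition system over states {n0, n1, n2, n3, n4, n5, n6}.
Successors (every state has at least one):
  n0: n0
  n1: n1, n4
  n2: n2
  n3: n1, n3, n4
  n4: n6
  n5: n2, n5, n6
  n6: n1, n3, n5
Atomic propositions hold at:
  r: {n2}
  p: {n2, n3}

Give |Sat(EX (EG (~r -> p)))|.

4

Sat(~r) = {n0, n1, n3, n4, n5, n6}
Sat(~r -> p) = {n2, n3}
EG (~r -> p): greatest fixpoint, start Z0 = {n2, n3}, keep only states in Sat with some successor in Z. Already a fixed point.
Sat(EG (~r -> p)) = {n2, n3}
Sat(EX (EG (~r -> p))) = {s : some successor in {n2, n3}} = {n2, n3, n5, n6}
|Sat(EX (EG (~r -> p)))| = |{n2, n3, n5, n6}| = 4.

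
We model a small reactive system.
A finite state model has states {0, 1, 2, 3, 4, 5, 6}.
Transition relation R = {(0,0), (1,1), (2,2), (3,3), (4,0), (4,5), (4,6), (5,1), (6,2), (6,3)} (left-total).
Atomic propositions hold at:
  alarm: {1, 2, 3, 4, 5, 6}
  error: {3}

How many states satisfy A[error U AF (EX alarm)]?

Sat(EX alarm) = {s : some successor in {1, 2, 3, 4, 5, 6}} = {1, 2, 3, 4, 5, 6}
AF (EX alarm): least fixpoint, start Z0 = {1, 2, 3, 4, 5, 6}, add states with every successor in Z. Already a fixed point.
Sat(AF (EX alarm)) = {1, 2, 3, 4, 5, 6}
A[error U AF (EX alarm)]: least fixpoint, start Z0 = Sat(AF (EX alarm)) = {1, 2, 3, 4, 5, 6}, add states in Sat(error) with every successor in Z. Already a fixed point.
Sat(A[error U AF (EX alarm)]) = {1, 2, 3, 4, 5, 6}
|Sat(A[error U AF (EX alarm)])| = |{1, 2, 3, 4, 5, 6}| = 6.

6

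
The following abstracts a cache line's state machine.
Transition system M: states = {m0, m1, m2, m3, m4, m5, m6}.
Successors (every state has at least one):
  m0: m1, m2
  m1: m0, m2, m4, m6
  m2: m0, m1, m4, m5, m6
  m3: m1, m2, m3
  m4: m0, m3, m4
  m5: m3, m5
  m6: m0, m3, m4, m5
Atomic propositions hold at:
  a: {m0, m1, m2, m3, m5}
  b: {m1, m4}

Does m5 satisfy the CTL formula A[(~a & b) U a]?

Yes

Sat(~a) = {m4, m6}
Sat(~a & b) = {m4}
A[(~a & b) U a]: least fixpoint, start Z0 = Sat(a) = {m0, m1, m2, m3, m5}, add states in Sat(~a & b) with every successor in Z. Already a fixed point.
Sat(A[(~a & b) U a]) = {m0, m1, m2, m3, m5}
m5 ∈ Sat(A[(~a & b) U a]) = {m0, m1, m2, m3, m5}, so the formula holds at m5.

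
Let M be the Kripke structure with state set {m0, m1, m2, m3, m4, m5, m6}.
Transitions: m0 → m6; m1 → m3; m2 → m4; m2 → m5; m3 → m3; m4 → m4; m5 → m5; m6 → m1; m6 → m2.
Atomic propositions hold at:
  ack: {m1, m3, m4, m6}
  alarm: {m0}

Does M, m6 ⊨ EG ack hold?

EG ack: greatest fixpoint, start Z0 = {m1, m3, m4, m6}, keep only states in Sat with some successor in Z. Already a fixed point.
Sat(EG ack) = {m1, m3, m4, m6}
m6 ∈ Sat(EG ack) = {m1, m3, m4, m6}, so the formula holds at m6.

Yes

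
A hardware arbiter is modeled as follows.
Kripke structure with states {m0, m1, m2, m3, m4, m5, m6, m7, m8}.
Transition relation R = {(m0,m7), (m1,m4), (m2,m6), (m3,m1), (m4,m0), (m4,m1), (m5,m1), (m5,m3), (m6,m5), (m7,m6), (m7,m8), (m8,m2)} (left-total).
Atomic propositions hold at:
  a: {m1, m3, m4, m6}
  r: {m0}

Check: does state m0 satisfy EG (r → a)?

Sat(r → a) = {m1, m2, m3, m4, m5, m6, m7, m8}
EG (r → a): greatest fixpoint, start Z0 = {m1, m2, m3, m4, m5, m6, m7, m8}, keep only states in Sat with some successor in Z. Already a fixed point.
Sat(EG (r → a)) = {m1, m2, m3, m4, m5, m6, m7, m8}
m0 ∉ Sat(EG (r → a)) = {m1, m2, m3, m4, m5, m6, m7, m8}, so the formula does not hold at m0.

No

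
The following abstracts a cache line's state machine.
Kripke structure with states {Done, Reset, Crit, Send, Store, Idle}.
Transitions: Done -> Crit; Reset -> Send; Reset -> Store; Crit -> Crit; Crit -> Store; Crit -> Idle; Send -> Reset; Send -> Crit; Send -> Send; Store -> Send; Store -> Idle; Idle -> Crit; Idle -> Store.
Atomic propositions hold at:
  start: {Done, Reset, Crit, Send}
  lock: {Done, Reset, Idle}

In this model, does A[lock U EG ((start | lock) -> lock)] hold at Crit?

Sat(start | lock) = {Done, Reset, Crit, Send, Idle}
Sat((start | lock) -> lock) = {Done, Reset, Store, Idle}
EG ((start | lock) -> lock): greatest fixpoint, start Z0 = {Done, Reset, Store, Idle}, keep only states in Sat with some successor in Z. Z1 = {Reset, Store, Idle}; fixed.
Sat(EG ((start | lock) -> lock)) = {Reset, Store, Idle}
A[lock U EG ((start | lock) -> lock)]: least fixpoint, start Z0 = Sat(EG ((start | lock) -> lock)) = {Reset, Store, Idle}, add states in Sat(lock) with every successor in Z. Already a fixed point.
Sat(A[lock U EG ((start | lock) -> lock)]) = {Reset, Store, Idle}
Crit ∉ Sat(A[lock U EG ((start | lock) -> lock)]) = {Reset, Store, Idle}, so the formula does not hold at Crit.

No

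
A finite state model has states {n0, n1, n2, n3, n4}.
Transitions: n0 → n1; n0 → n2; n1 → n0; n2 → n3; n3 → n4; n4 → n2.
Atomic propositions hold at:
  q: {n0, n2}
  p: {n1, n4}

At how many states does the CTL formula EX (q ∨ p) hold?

Sat(q ∨ p) = {n0, n1, n2, n4}
Sat(EX (q ∨ p)) = {s : some successor in {n0, n1, n2, n4}} = {n0, n1, n3, n4}
|Sat(EX (q ∨ p))| = |{n0, n1, n3, n4}| = 4.

4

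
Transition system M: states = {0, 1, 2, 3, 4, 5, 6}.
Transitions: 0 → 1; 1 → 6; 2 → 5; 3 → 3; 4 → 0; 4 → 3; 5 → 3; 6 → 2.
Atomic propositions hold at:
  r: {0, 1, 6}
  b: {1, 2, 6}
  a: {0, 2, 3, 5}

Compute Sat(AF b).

{0, 1, 2, 6}

AF b: least fixpoint, start Z0 = {1, 2, 6}, add states with every successor in Z. Z1 = {0, 1, 2, 6}; fixed.
Sat(AF b) = {0, 1, 2, 6}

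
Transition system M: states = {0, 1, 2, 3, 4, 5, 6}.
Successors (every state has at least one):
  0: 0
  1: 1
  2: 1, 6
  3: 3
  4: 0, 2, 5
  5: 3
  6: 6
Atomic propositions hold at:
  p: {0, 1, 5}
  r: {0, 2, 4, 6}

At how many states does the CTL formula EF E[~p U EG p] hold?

4

Sat(~p) = {2, 3, 4, 6}
EG p: greatest fixpoint, start Z0 = {0, 1, 5}, keep only states in Sat with some successor in Z. Z1 = {0, 1}; fixed.
Sat(EG p) = {0, 1}
E[~p U EG p]: least fixpoint, start Z0 = Sat(EG p) = {0, 1}, add states in Sat(~p) with some successor in Z. Z1 = {0, 1, 2, 4}; fixed.
Sat(E[~p U EG p]) = {0, 1, 2, 4}
EF E[~p U EG p]: least fixpoint, start Z0 = {0, 1, 2, 4}, add states with some successor in Z. Already a fixed point.
Sat(EF E[~p U EG p]) = {0, 1, 2, 4}
|Sat(EF E[~p U EG p])| = |{0, 1, 2, 4}| = 4.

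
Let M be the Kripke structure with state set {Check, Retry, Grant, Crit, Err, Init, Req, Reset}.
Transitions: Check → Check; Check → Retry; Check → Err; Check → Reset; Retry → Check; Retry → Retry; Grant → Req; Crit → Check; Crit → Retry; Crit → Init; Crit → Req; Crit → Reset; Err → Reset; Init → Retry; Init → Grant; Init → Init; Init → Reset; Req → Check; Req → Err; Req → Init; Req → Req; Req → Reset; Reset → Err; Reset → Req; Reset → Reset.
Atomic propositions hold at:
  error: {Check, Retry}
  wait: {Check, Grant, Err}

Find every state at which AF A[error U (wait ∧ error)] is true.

{Check}

Sat(wait ∧ error) = {Check}
A[error U (wait ∧ error)]: least fixpoint, start Z0 = Sat((wait ∧ error)) = {Check}, add states in Sat(error) with every successor in Z. Already a fixed point.
Sat(A[error U (wait ∧ error)]) = {Check}
AF A[error U (wait ∧ error)]: least fixpoint, start Z0 = {Check}, add states with every successor in Z. Already a fixed point.
Sat(AF A[error U (wait ∧ error)]) = {Check}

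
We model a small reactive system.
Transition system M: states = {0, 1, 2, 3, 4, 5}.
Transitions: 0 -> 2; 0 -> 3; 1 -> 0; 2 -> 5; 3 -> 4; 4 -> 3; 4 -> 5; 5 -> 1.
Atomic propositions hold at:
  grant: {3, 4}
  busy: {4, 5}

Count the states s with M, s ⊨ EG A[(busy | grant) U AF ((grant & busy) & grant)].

Sat(busy | grant) = {3, 4, 5}
Sat(grant & busy) = {4}
Sat((grant & busy) & grant) = {4}
AF ((grant & busy) & grant): least fixpoint, start Z0 = {4}, add states with every successor in Z. Z1 = {3, 4}; fixed.
Sat(AF ((grant & busy) & grant)) = {3, 4}
A[(busy | grant) U AF ((grant & busy) & grant)]: least fixpoint, start Z0 = Sat(AF ((grant & busy) & grant)) = {3, 4}, add states in Sat(busy | grant) with every successor in Z. Already a fixed point.
Sat(A[(busy | grant) U AF ((grant & busy) & grant)]) = {3, 4}
EG A[(busy | grant) U AF ((grant & busy) & grant)]: greatest fixpoint, start Z0 = {3, 4}, keep only states in Sat with some successor in Z. Already a fixed point.
Sat(EG A[(busy | grant) U AF ((grant & busy) & grant)]) = {3, 4}
|Sat(EG A[(busy | grant) U AF ((grant & busy) & grant)])| = |{3, 4}| = 2.

2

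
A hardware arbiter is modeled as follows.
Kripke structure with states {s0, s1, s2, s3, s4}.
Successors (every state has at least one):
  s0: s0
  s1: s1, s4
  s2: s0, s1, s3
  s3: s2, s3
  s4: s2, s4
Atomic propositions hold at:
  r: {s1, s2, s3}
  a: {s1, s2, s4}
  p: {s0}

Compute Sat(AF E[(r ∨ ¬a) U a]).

{s1, s2, s3, s4}

Sat(¬a) = {s0, s3}
Sat(r ∨ ¬a) = {s0, s1, s2, s3}
E[(r ∨ ¬a) U a]: least fixpoint, start Z0 = Sat(a) = {s1, s2, s4}, add states in Sat(r ∨ ¬a) with some successor in Z. Z1 = {s1, s2, s3, s4}; fixed.
Sat(E[(r ∨ ¬a) U a]) = {s1, s2, s3, s4}
AF E[(r ∨ ¬a) U a]: least fixpoint, start Z0 = {s1, s2, s3, s4}, add states with every successor in Z. Already a fixed point.
Sat(AF E[(r ∨ ¬a) U a]) = {s1, s2, s3, s4}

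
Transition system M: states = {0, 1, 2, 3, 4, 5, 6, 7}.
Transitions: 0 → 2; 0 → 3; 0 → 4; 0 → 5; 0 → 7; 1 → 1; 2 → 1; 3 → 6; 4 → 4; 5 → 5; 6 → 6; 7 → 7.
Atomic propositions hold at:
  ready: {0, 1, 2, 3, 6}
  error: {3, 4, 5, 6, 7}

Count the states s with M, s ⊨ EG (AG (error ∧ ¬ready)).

Sat(¬ready) = {4, 5, 7}
Sat(error ∧ ¬ready) = {4, 5, 7}
AG (error ∧ ¬ready): greatest fixpoint, start Z0 = {4, 5, 7}, keep only states in Sat with every successor in Z. Already a fixed point.
Sat(AG (error ∧ ¬ready)) = {4, 5, 7}
EG (AG (error ∧ ¬ready)): greatest fixpoint, start Z0 = {4, 5, 7}, keep only states in Sat with some successor in Z. Already a fixed point.
Sat(EG (AG (error ∧ ¬ready))) = {4, 5, 7}
|Sat(EG (AG (error ∧ ¬ready)))| = |{4, 5, 7}| = 3.

3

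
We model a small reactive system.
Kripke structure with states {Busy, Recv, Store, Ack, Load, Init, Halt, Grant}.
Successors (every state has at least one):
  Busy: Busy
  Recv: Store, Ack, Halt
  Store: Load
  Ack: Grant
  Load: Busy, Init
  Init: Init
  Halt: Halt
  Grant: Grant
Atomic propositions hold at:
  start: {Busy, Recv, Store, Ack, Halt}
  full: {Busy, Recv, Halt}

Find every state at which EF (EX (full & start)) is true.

Sat(full & start) = {Busy, Recv, Halt}
Sat(EX (full & start)) = {s : some successor in {Busy, Recv, Halt}} = {Busy, Recv, Load, Halt}
EF (EX (full & start)): least fixpoint, start Z0 = {Busy, Recv, Load, Halt}, add states with some successor in Z. Z1 = {Busy, Recv, Store, Load, Halt}; fixed.
Sat(EF (EX (full & start))) = {Busy, Recv, Store, Load, Halt}

{Busy, Recv, Store, Load, Halt}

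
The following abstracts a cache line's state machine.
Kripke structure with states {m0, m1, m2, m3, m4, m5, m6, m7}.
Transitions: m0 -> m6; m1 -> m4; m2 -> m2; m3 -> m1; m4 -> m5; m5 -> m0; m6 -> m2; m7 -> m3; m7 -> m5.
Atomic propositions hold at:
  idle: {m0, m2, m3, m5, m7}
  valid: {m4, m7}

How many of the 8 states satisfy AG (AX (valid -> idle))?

5

Sat(valid -> idle) = {m0, m1, m2, m3, m5, m6, m7}
Sat(AX (valid -> idle)) = {s : every successor in {m0, m1, m2, m3, m5, m6, m7}} = {m0, m2, m3, m4, m5, m6, m7}
AG (AX (valid -> idle)): greatest fixpoint, start Z0 = {m0, m2, m3, m4, m5, m6, m7}, keep only states in Sat with every successor in Z. Z1 = {m0, m2, m4, m5, m6, m7}; Z2 = {m0, m2, m4, m5, m6}; fixed.
Sat(AG (AX (valid -> idle))) = {m0, m2, m4, m5, m6}
|Sat(AG (AX (valid -> idle)))| = |{m0, m2, m4, m5, m6}| = 5.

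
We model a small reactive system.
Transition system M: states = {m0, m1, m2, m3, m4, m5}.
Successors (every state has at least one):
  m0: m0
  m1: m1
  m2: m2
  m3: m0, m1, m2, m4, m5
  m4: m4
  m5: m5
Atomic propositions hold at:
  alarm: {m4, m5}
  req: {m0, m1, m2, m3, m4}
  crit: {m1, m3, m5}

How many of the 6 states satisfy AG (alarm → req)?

Sat(alarm → req) = {m0, m1, m2, m3, m4}
AG (alarm → req): greatest fixpoint, start Z0 = {m0, m1, m2, m3, m4}, keep only states in Sat with every successor in Z. Z1 = {m0, m1, m2, m4}; fixed.
Sat(AG (alarm → req)) = {m0, m1, m2, m4}
|Sat(AG (alarm → req))| = |{m0, m1, m2, m4}| = 4.

4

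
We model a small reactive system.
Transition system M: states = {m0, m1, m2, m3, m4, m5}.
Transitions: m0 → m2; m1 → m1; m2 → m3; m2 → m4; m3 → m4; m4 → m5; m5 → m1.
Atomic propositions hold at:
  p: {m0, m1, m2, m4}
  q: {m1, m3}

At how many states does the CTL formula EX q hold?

3

Sat(EX q) = {s : some successor in {m1, m3}} = {m1, m2, m5}
|Sat(EX q)| = |{m1, m2, m5}| = 3.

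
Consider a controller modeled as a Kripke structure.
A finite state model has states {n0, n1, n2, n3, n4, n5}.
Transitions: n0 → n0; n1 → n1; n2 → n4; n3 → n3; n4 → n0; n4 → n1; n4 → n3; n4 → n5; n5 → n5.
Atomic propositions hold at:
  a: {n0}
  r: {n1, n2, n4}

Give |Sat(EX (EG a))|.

EG a: greatest fixpoint, start Z0 = {n0}, keep only states in Sat with some successor in Z. Already a fixed point.
Sat(EG a) = {n0}
Sat(EX (EG a)) = {s : some successor in {n0}} = {n0, n4}
|Sat(EX (EG a))| = |{n0, n4}| = 2.

2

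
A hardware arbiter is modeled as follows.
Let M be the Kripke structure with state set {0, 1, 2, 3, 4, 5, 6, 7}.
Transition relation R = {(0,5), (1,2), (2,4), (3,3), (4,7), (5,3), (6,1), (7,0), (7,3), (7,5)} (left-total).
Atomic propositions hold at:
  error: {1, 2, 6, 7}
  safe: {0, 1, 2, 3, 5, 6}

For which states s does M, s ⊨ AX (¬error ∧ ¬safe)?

{2}

Sat(¬error) = {0, 3, 4, 5}
Sat(¬safe) = {4, 7}
Sat(¬error ∧ ¬safe) = {4}
Sat(AX (¬error ∧ ¬safe)) = {s : every successor in {4}} = {2}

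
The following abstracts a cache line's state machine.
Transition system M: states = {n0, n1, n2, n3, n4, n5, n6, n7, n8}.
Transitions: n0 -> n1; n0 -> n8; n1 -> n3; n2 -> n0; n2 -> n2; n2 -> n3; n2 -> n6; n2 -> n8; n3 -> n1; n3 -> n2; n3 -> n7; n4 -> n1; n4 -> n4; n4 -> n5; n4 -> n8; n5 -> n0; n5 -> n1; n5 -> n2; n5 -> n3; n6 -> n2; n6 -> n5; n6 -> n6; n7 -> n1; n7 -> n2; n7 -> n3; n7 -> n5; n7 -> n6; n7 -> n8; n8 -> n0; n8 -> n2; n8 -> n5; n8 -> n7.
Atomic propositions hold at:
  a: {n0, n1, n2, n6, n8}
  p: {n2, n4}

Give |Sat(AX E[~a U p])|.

1

Sat(~a) = {n3, n4, n5, n7}
E[~a U p]: least fixpoint, start Z0 = Sat(p) = {n2, n4}, add states in Sat(~a) with some successor in Z. Z1 = {n2, n3, n4, n5, n7}; fixed.
Sat(E[~a U p]) = {n2, n3, n4, n5, n7}
Sat(AX E[~a U p]) = {s : every successor in {n2, n3, n4, n5, n7}} = {n1}
|Sat(AX E[~a U p])| = |{n1}| = 1.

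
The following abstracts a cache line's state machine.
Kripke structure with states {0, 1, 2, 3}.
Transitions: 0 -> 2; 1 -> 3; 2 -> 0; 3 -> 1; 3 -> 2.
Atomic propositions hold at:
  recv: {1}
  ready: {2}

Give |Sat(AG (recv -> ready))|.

2

Sat(recv -> ready) = {0, 2, 3}
AG (recv -> ready): greatest fixpoint, start Z0 = {0, 2, 3}, keep only states in Sat with every successor in Z. Z1 = {0, 2}; fixed.
Sat(AG (recv -> ready)) = {0, 2}
|Sat(AG (recv -> ready))| = |{0, 2}| = 2.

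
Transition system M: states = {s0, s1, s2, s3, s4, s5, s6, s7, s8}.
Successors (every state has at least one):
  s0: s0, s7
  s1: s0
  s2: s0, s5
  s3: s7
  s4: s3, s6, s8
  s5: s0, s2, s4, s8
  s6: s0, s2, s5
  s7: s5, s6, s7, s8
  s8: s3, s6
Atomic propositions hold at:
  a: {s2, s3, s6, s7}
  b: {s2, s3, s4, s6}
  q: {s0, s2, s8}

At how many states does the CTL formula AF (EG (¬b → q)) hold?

Sat(¬b) = {s0, s1, s5, s7, s8}
Sat(¬b → q) = {s0, s2, s3, s4, s6, s8}
EG (¬b → q): greatest fixpoint, start Z0 = {s0, s2, s3, s4, s6, s8}, keep only states in Sat with some successor in Z. Z1 = {s0, s2, s4, s6, s8}; fixed.
Sat(EG (¬b → q)) = {s0, s2, s4, s6, s8}
AF (EG (¬b → q)): least fixpoint, start Z0 = {s0, s2, s4, s6, s8}, add states with every successor in Z. Z1 = {s0, s1, s2, s4, s5, s6, s8}; fixed.
Sat(AF (EG (¬b → q))) = {s0, s1, s2, s4, s5, s6, s8}
|Sat(AF (EG (¬b → q)))| = |{s0, s1, s2, s4, s5, s6, s8}| = 7.

7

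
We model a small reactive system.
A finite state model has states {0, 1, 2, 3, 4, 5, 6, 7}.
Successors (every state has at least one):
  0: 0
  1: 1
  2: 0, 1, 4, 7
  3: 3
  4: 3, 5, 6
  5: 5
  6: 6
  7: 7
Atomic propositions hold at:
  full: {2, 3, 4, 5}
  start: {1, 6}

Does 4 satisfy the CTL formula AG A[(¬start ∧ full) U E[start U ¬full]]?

Sat(¬start) = {0, 2, 3, 4, 5, 7}
Sat(¬start ∧ full) = {2, 3, 4, 5}
Sat(¬full) = {0, 1, 6, 7}
E[start U ¬full]: least fixpoint, start Z0 = Sat(¬full) = {0, 1, 6, 7}, add states in Sat(start) with some successor in Z. Already a fixed point.
Sat(E[start U ¬full]) = {0, 1, 6, 7}
A[(¬start ∧ full) U E[start U ¬full]]: least fixpoint, start Z0 = Sat(E[start U ¬full]) = {0, 1, 6, 7}, add states in Sat(¬start ∧ full) with every successor in Z. Already a fixed point.
Sat(A[(¬start ∧ full) U E[start U ¬full]]) = {0, 1, 6, 7}
AG A[(¬start ∧ full) U E[start U ¬full]]: greatest fixpoint, start Z0 = {0, 1, 6, 7}, keep only states in Sat with every successor in Z. Already a fixed point.
Sat(AG A[(¬start ∧ full) U E[start U ¬full]]) = {0, 1, 6, 7}
4 ∉ Sat(AG A[(¬start ∧ full) U E[start U ¬full]]) = {0, 1, 6, 7}, so the formula does not hold at 4.

No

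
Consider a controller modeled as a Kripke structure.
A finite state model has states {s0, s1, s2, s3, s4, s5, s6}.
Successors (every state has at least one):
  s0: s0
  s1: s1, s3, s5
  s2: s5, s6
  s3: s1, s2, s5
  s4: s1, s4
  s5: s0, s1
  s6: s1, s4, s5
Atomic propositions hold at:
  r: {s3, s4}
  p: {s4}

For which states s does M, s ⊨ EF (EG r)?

{s1, s2, s3, s4, s5, s6}

EG r: greatest fixpoint, start Z0 = {s3, s4}, keep only states in Sat with some successor in Z. Z1 = {s4}; fixed.
Sat(EG r) = {s4}
EF (EG r): least fixpoint, start Z0 = {s4}, add states with some successor in Z. Z1 = {s4, s6}; Z2 = {s2, s4, s6}; Z3 = {s2, s3, s4, s6}; Z4 = {s1, s2, s3, s4, s6}; Z5 = {s1, s2, s3, s4, s5, s6}; fixed.
Sat(EF (EG r)) = {s1, s2, s3, s4, s5, s6}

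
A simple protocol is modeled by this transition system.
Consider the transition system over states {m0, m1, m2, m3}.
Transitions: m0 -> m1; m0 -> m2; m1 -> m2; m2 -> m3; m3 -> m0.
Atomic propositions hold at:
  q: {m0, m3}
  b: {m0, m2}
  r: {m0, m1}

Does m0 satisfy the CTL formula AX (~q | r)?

Yes

Sat(~q) = {m1, m2}
Sat(~q | r) = {m0, m1, m2}
Sat(AX (~q | r)) = {s : every successor in {m0, m1, m2}} = {m0, m1, m3}
m0 ∈ Sat(AX (~q | r)) = {m0, m1, m3}, so the formula holds at m0.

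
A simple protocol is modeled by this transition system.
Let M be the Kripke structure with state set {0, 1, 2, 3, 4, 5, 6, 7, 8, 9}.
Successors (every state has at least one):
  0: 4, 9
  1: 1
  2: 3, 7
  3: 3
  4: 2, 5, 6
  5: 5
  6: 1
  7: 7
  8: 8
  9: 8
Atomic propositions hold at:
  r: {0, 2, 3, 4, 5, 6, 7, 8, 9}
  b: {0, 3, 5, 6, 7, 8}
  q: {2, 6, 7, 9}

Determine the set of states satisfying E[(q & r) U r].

{0, 2, 3, 4, 5, 6, 7, 8, 9}

Sat(q & r) = {2, 6, 7, 9}
E[(q & r) U r]: least fixpoint, start Z0 = Sat(r) = {0, 2, 3, 4, 5, 6, 7, 8, 9}, add states in Sat(q & r) with some successor in Z. Already a fixed point.
Sat(E[(q & r) U r]) = {0, 2, 3, 4, 5, 6, 7, 8, 9}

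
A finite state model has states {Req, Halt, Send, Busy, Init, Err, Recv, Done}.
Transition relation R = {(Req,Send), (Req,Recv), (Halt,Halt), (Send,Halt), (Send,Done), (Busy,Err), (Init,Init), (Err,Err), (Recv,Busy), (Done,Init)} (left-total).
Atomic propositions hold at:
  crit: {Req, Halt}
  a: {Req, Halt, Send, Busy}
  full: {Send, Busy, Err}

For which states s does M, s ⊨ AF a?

AF a: least fixpoint, start Z0 = {Req, Halt, Send, Busy}, add states with every successor in Z. Z1 = {Req, Halt, Send, Busy, Recv}; fixed.
Sat(AF a) = {Req, Halt, Send, Busy, Recv}

{Req, Halt, Send, Busy, Recv}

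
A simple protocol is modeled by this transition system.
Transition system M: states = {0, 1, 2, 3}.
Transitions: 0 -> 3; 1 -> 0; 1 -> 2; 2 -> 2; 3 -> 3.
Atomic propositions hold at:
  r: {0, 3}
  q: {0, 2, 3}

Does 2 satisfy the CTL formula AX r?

No

Sat(AX r) = {s : every successor in {0, 3}} = {0, 3}
2 ∉ Sat(AX r) = {0, 3}, so the formula does not hold at 2.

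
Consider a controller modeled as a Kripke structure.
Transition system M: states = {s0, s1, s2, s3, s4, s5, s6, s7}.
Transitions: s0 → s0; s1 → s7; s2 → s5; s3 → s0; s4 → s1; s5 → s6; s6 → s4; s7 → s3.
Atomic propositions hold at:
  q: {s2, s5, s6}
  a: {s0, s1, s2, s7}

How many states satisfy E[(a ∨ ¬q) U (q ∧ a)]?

Sat(¬q) = {s0, s1, s3, s4, s7}
Sat(a ∨ ¬q) = {s0, s1, s2, s3, s4, s7}
Sat(q ∧ a) = {s2}
E[(a ∨ ¬q) U (q ∧ a)]: least fixpoint, start Z0 = Sat((q ∧ a)) = {s2}, add states in Sat(a ∨ ¬q) with some successor in Z. Already a fixed point.
Sat(E[(a ∨ ¬q) U (q ∧ a)]) = {s2}
|Sat(E[(a ∨ ¬q) U (q ∧ a)])| = |{s2}| = 1.

1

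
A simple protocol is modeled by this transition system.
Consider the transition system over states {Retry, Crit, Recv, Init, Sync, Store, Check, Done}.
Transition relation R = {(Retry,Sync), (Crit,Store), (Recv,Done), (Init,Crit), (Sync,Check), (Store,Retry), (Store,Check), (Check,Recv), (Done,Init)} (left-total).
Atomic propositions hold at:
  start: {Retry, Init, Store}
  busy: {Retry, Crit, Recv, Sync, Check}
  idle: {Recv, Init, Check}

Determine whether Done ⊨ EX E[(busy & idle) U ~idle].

No

Sat(busy & idle) = {Recv, Check}
Sat(~idle) = {Retry, Crit, Sync, Store, Done}
E[(busy & idle) U ~idle]: least fixpoint, start Z0 = Sat(~idle) = {Retry, Crit, Sync, Store, Done}, add states in Sat(busy & idle) with some successor in Z. Z1 = {Retry, Crit, Recv, Sync, Store, Done}; Z2 = {Retry, Crit, Recv, Sync, Store, Check, Done}; fixed.
Sat(E[(busy & idle) U ~idle]) = {Retry, Crit, Recv, Sync, Store, Check, Done}
Sat(EX E[(busy & idle) U ~idle]) = {s : some successor in {Retry, Crit, Recv, Sync, Store, Check, Done}} = {Retry, Crit, Recv, Init, Sync, Store, Check}
Done ∉ Sat(EX E[(busy & idle) U ~idle]) = {Retry, Crit, Recv, Init, Sync, Store, Check}, so the formula does not hold at Done.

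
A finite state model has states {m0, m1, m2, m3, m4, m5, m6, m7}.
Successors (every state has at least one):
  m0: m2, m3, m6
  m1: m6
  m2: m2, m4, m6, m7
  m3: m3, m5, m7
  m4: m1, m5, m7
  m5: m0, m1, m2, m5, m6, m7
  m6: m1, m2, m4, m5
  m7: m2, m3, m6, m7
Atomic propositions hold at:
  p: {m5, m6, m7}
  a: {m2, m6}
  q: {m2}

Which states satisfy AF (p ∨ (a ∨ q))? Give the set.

Sat(a ∨ q) = {m2, m6}
Sat(p ∨ (a ∨ q)) = {m2, m5, m6, m7}
AF (p ∨ (a ∨ q)): least fixpoint, start Z0 = {m2, m5, m6, m7}, add states with every successor in Z. Z1 = {m1, m2, m5, m6, m7}; Z2 = {m1, m2, m4, m5, m6, m7}; fixed.
Sat(AF (p ∨ (a ∨ q))) = {m1, m2, m4, m5, m6, m7}

{m1, m2, m4, m5, m6, m7}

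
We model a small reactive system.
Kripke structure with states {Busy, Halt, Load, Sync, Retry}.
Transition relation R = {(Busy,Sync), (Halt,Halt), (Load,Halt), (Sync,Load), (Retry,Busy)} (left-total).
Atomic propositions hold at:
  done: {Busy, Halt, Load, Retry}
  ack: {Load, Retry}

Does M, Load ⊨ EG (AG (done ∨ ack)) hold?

Sat(done ∨ ack) = {Busy, Halt, Load, Retry}
AG (done ∨ ack): greatest fixpoint, start Z0 = {Busy, Halt, Load, Retry}, keep only states in Sat with every successor in Z. Z1 = {Halt, Load, Retry}; Z2 = {Halt, Load}; fixed.
Sat(AG (done ∨ ack)) = {Halt, Load}
EG (AG (done ∨ ack)): greatest fixpoint, start Z0 = {Halt, Load}, keep only states in Sat with some successor in Z. Already a fixed point.
Sat(EG (AG (done ∨ ack))) = {Halt, Load}
Load ∈ Sat(EG (AG (done ∨ ack))) = {Halt, Load}, so the formula holds at Load.

Yes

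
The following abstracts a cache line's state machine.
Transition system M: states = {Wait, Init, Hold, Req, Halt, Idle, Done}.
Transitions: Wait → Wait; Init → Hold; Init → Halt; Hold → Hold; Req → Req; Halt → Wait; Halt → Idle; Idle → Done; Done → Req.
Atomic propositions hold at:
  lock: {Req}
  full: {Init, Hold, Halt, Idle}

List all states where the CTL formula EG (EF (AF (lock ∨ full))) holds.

{Init, Hold, Req, Halt, Idle, Done}

Sat(lock ∨ full) = {Init, Hold, Req, Halt, Idle}
AF (lock ∨ full): least fixpoint, start Z0 = {Init, Hold, Req, Halt, Idle}, add states with every successor in Z. Z1 = {Init, Hold, Req, Halt, Idle, Done}; fixed.
Sat(AF (lock ∨ full)) = {Init, Hold, Req, Halt, Idle, Done}
EF (AF (lock ∨ full)): least fixpoint, start Z0 = {Init, Hold, Req, Halt, Idle, Done}, add states with some successor in Z. Already a fixed point.
Sat(EF (AF (lock ∨ full))) = {Init, Hold, Req, Halt, Idle, Done}
EG (EF (AF (lock ∨ full))): greatest fixpoint, start Z0 = {Init, Hold, Req, Halt, Idle, Done}, keep only states in Sat with some successor in Z. Already a fixed point.
Sat(EG (EF (AF (lock ∨ full)))) = {Init, Hold, Req, Halt, Idle, Done}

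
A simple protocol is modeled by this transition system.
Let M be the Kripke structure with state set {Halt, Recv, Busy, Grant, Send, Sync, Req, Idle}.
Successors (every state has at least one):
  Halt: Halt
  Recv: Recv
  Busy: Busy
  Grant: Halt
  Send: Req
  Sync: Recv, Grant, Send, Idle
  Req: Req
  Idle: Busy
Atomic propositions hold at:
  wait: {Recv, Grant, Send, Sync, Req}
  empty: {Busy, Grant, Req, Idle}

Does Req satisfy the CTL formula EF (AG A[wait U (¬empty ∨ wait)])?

Yes

Sat(¬empty) = {Halt, Recv, Send, Sync}
Sat(¬empty ∨ wait) = {Halt, Recv, Grant, Send, Sync, Req}
A[wait U (¬empty ∨ wait)]: least fixpoint, start Z0 = Sat((¬empty ∨ wait)) = {Halt, Recv, Grant, Send, Sync, Req}, add states in Sat(wait) with every successor in Z. Already a fixed point.
Sat(A[wait U (¬empty ∨ wait)]) = {Halt, Recv, Grant, Send, Sync, Req}
AG A[wait U (¬empty ∨ wait)]: greatest fixpoint, start Z0 = {Halt, Recv, Grant, Send, Sync, Req}, keep only states in Sat with every successor in Z. Z1 = {Halt, Recv, Grant, Send, Req}; fixed.
Sat(AG A[wait U (¬empty ∨ wait)]) = {Halt, Recv, Grant, Send, Req}
EF (AG A[wait U (¬empty ∨ wait)]): least fixpoint, start Z0 = {Halt, Recv, Grant, Send, Req}, add states with some successor in Z. Z1 = {Halt, Recv, Grant, Send, Sync, Req}; fixed.
Sat(EF (AG A[wait U (¬empty ∨ wait)])) = {Halt, Recv, Grant, Send, Sync, Req}
Req ∈ Sat(EF (AG A[wait U (¬empty ∨ wait)])) = {Halt, Recv, Grant, Send, Sync, Req}, so the formula holds at Req.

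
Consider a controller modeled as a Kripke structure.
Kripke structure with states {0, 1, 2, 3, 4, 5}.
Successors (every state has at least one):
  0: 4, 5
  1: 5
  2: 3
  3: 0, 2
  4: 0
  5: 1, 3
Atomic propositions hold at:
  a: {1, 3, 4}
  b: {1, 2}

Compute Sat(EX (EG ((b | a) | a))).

Sat(b | a) = {1, 2, 3, 4}
Sat((b | a) | a) = {1, 2, 3, 4}
EG ((b | a) | a): greatest fixpoint, start Z0 = {1, 2, 3, 4}, keep only states in Sat with some successor in Z. Z1 = {2, 3}; fixed.
Sat(EG ((b | a) | a)) = {2, 3}
Sat(EX (EG ((b | a) | a))) = {s : some successor in {2, 3}} = {2, 3, 5}

{2, 3, 5}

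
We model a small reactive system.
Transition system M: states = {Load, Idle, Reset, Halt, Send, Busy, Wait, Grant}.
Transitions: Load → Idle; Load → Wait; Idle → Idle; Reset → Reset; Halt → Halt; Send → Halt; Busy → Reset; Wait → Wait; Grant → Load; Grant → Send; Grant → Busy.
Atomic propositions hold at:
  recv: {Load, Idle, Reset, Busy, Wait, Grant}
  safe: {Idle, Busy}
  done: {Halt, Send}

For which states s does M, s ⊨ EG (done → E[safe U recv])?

{Load, Idle, Reset, Busy, Wait, Grant}

E[safe U recv]: least fixpoint, start Z0 = Sat(recv) = {Load, Idle, Reset, Busy, Wait, Grant}, add states in Sat(safe) with some successor in Z. Already a fixed point.
Sat(E[safe U recv]) = {Load, Idle, Reset, Busy, Wait, Grant}
Sat(done → E[safe U recv]) = {Load, Idle, Reset, Busy, Wait, Grant}
EG (done → E[safe U recv]): greatest fixpoint, start Z0 = {Load, Idle, Reset, Busy, Wait, Grant}, keep only states in Sat with some successor in Z. Already a fixed point.
Sat(EG (done → E[safe U recv])) = {Load, Idle, Reset, Busy, Wait, Grant}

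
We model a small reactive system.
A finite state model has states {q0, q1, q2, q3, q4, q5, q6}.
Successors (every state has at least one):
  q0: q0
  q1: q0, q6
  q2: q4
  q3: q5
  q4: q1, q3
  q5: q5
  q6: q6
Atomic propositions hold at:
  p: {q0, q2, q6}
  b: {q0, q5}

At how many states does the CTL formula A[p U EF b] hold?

6

EF b: least fixpoint, start Z0 = {q0, q5}, add states with some successor in Z. Z1 = {q0, q1, q3, q5}; Z2 = {q0, q1, q3, q4, q5}; Z3 = {q0, q1, q2, q3, q4, q5}; fixed.
Sat(EF b) = {q0, q1, q2, q3, q4, q5}
A[p U EF b]: least fixpoint, start Z0 = Sat(EF b) = {q0, q1, q2, q3, q4, q5}, add states in Sat(p) with every successor in Z. Already a fixed point.
Sat(A[p U EF b]) = {q0, q1, q2, q3, q4, q5}
|Sat(A[p U EF b])| = |{q0, q1, q2, q3, q4, q5}| = 6.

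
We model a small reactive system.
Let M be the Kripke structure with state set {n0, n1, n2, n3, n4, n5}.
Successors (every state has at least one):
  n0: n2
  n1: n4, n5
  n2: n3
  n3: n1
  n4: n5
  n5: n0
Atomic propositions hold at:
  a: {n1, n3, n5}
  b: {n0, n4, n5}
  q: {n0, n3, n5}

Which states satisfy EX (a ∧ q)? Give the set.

{n1, n2, n4}

Sat(a ∧ q) = {n3, n5}
Sat(EX (a ∧ q)) = {s : some successor in {n3, n5}} = {n1, n2, n4}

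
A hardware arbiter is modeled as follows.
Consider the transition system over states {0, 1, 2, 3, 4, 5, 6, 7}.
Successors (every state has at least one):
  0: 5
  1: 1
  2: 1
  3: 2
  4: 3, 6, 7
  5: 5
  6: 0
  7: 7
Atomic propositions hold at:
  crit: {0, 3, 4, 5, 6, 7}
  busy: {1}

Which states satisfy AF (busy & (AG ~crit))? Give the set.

Sat(~crit) = {1, 2}
AG ~crit: greatest fixpoint, start Z0 = {1, 2}, keep only states in Sat with every successor in Z. Already a fixed point.
Sat(AG ~crit) = {1, 2}
Sat(busy & (AG ~crit)) = {1}
AF (busy & (AG ~crit)): least fixpoint, start Z0 = {1}, add states with every successor in Z. Z1 = {1, 2}; Z2 = {1, 2, 3}; fixed.
Sat(AF (busy & (AG ~crit))) = {1, 2, 3}

{1, 2, 3}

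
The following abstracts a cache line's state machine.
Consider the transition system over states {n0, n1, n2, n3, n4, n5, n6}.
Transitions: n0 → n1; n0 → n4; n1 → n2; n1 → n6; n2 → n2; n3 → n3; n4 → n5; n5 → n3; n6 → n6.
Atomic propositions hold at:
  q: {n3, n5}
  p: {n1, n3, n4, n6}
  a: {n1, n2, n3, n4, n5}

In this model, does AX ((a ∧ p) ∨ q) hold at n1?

No

Sat(a ∧ p) = {n1, n3, n4}
Sat((a ∧ p) ∨ q) = {n1, n3, n4, n5}
Sat(AX ((a ∧ p) ∨ q)) = {s : every successor in {n1, n3, n4, n5}} = {n0, n3, n4, n5}
n1 ∉ Sat(AX ((a ∧ p) ∨ q)) = {n0, n3, n4, n5}, so the formula does not hold at n1.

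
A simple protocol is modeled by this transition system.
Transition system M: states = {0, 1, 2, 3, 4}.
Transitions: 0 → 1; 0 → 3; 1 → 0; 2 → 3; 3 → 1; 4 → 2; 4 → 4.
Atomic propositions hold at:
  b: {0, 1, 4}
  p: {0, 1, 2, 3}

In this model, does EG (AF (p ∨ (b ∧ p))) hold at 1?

Yes

Sat(b ∧ p) = {0, 1}
Sat(p ∨ (b ∧ p)) = {0, 1, 2, 3}
AF (p ∨ (b ∧ p)): least fixpoint, start Z0 = {0, 1, 2, 3}, add states with every successor in Z. Already a fixed point.
Sat(AF (p ∨ (b ∧ p))) = {0, 1, 2, 3}
EG (AF (p ∨ (b ∧ p))): greatest fixpoint, start Z0 = {0, 1, 2, 3}, keep only states in Sat with some successor in Z. Already a fixed point.
Sat(EG (AF (p ∨ (b ∧ p)))) = {0, 1, 2, 3}
1 ∈ Sat(EG (AF (p ∨ (b ∧ p)))) = {0, 1, 2, 3}, so the formula holds at 1.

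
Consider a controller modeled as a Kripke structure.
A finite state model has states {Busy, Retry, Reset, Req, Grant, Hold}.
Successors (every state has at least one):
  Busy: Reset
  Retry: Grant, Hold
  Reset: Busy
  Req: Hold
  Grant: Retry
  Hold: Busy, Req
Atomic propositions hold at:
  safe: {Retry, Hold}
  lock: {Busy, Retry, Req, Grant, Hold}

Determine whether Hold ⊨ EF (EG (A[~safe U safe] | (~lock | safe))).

Sat(~safe) = {Busy, Reset, Req, Grant}
A[~safe U safe]: least fixpoint, start Z0 = Sat(safe) = {Retry, Hold}, add states in Sat(~safe) with every successor in Z. Z1 = {Retry, Req, Grant, Hold}; fixed.
Sat(A[~safe U safe]) = {Retry, Req, Grant, Hold}
Sat(~lock) = {Reset}
Sat(~lock | safe) = {Retry, Reset, Hold}
Sat(A[~safe U safe] | (~lock | safe)) = {Retry, Reset, Req, Grant, Hold}
EG (A[~safe U safe] | (~lock | safe)): greatest fixpoint, start Z0 = {Retry, Reset, Req, Grant, Hold}, keep only states in Sat with some successor in Z. Z1 = {Retry, Req, Grant, Hold}; fixed.
Sat(EG (A[~safe U safe] | (~lock | safe))) = {Retry, Req, Grant, Hold}
EF (EG (A[~safe U safe] | (~lock | safe))): least fixpoint, start Z0 = {Retry, Req, Grant, Hold}, add states with some successor in Z. Already a fixed point.
Sat(EF (EG (A[~safe U safe] | (~lock | safe)))) = {Retry, Req, Grant, Hold}
Hold ∈ Sat(EF (EG (A[~safe U safe] | (~lock | safe)))) = {Retry, Req, Grant, Hold}, so the formula holds at Hold.

Yes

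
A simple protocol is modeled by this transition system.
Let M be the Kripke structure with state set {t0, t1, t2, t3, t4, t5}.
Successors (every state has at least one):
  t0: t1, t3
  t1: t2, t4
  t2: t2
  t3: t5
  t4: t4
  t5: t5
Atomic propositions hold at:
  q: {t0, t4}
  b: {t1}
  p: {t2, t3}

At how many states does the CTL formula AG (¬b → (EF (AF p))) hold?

1

Sat(¬b) = {t0, t2, t3, t4, t5}
AF p: least fixpoint, start Z0 = {t2, t3}, add states with every successor in Z. Already a fixed point.
Sat(AF p) = {t2, t3}
EF (AF p): least fixpoint, start Z0 = {t2, t3}, add states with some successor in Z. Z1 = {t0, t1, t2, t3}; fixed.
Sat(EF (AF p)) = {t0, t1, t2, t3}
Sat(¬b → (EF (AF p))) = {t0, t1, t2, t3}
AG (¬b → (EF (AF p))): greatest fixpoint, start Z0 = {t0, t1, t2, t3}, keep only states in Sat with every successor in Z. Z1 = {t0, t2}; Z2 = {t2}; fixed.
Sat(AG (¬b → (EF (AF p)))) = {t2}
|Sat(AG (¬b → (EF (AF p))))| = |{t2}| = 1.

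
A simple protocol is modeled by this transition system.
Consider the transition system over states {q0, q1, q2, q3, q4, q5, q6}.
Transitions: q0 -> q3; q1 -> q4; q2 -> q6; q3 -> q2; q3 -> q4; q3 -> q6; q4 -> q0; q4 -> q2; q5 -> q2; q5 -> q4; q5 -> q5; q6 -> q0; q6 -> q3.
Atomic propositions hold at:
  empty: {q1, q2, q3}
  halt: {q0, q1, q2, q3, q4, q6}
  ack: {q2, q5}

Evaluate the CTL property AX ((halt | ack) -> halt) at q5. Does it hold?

No

Sat(halt | ack) = {q0, q1, q2, q3, q4, q5, q6}
Sat((halt | ack) -> halt) = {q0, q1, q2, q3, q4, q6}
Sat(AX ((halt | ack) -> halt)) = {s : every successor in {q0, q1, q2, q3, q4, q6}} = {q0, q1, q2, q3, q4, q6}
q5 ∉ Sat(AX ((halt | ack) -> halt)) = {q0, q1, q2, q3, q4, q6}, so the formula does not hold at q5.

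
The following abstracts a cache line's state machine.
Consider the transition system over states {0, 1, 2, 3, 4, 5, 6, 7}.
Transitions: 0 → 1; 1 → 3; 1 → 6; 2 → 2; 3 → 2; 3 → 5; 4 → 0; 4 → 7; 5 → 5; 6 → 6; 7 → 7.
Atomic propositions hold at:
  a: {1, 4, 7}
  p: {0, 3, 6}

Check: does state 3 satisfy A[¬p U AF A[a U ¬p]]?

Sat(¬p) = {1, 2, 4, 5, 7}
A[a U ¬p]: least fixpoint, start Z0 = Sat(¬p) = {1, 2, 4, 5, 7}, add states in Sat(a) with every successor in Z. Already a fixed point.
Sat(A[a U ¬p]) = {1, 2, 4, 5, 7}
AF A[a U ¬p]: least fixpoint, start Z0 = {1, 2, 4, 5, 7}, add states with every successor in Z. Z1 = {0, 1, 2, 3, 4, 5, 7}; fixed.
Sat(AF A[a U ¬p]) = {0, 1, 2, 3, 4, 5, 7}
A[¬p U AF A[a U ¬p]]: least fixpoint, start Z0 = Sat(AF A[a U ¬p]) = {0, 1, 2, 3, 4, 5, 7}, add states in Sat(¬p) with every successor in Z. Already a fixed point.
Sat(A[¬p U AF A[a U ¬p]]) = {0, 1, 2, 3, 4, 5, 7}
3 ∈ Sat(A[¬p U AF A[a U ¬p]]) = {0, 1, 2, 3, 4, 5, 7}, so the formula holds at 3.

Yes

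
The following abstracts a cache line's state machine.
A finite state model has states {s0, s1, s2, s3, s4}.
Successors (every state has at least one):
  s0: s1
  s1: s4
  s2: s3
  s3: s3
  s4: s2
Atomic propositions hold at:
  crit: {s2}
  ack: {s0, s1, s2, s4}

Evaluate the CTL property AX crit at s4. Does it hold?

Yes

Sat(AX crit) = {s : every successor in {s2}} = {s4}
s4 ∈ Sat(AX crit) = {s4}, so the formula holds at s4.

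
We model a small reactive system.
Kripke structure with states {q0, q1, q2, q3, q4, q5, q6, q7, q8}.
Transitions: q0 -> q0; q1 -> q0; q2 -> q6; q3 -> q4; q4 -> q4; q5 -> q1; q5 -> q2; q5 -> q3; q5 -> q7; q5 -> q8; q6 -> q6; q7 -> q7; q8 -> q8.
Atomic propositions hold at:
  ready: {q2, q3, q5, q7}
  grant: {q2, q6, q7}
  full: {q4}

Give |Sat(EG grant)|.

3

EG grant: greatest fixpoint, start Z0 = {q2, q6, q7}, keep only states in Sat with some successor in Z. Already a fixed point.
Sat(EG grant) = {q2, q6, q7}
|Sat(EG grant)| = |{q2, q6, q7}| = 3.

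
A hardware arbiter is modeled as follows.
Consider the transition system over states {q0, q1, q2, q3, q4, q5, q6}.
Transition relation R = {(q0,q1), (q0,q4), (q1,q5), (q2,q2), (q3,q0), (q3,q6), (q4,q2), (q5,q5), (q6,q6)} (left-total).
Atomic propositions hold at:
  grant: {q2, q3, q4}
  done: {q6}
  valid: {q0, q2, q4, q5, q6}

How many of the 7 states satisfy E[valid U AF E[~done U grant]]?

4

Sat(~done) = {q0, q1, q2, q3, q4, q5}
E[~done U grant]: least fixpoint, start Z0 = Sat(grant) = {q2, q3, q4}, add states in Sat(~done) with some successor in Z. Z1 = {q0, q2, q3, q4}; fixed.
Sat(E[~done U grant]) = {q0, q2, q3, q4}
AF E[~done U grant]: least fixpoint, start Z0 = {q0, q2, q3, q4}, add states with every successor in Z. Already a fixed point.
Sat(AF E[~done U grant]) = {q0, q2, q3, q4}
E[valid U AF E[~done U grant]]: least fixpoint, start Z0 = Sat(AF E[~done U grant]) = {q0, q2, q3, q4}, add states in Sat(valid) with some successor in Z. Already a fixed point.
Sat(E[valid U AF E[~done U grant]]) = {q0, q2, q3, q4}
|Sat(E[valid U AF E[~done U grant]])| = |{q0, q2, q3, q4}| = 4.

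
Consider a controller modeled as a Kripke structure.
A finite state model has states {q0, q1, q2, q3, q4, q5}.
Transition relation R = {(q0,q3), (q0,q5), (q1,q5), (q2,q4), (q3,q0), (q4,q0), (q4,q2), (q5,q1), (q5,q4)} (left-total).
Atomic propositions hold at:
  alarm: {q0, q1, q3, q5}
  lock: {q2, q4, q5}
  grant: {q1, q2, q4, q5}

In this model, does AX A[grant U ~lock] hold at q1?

No

Sat(~lock) = {q0, q1, q3}
A[grant U ~lock]: least fixpoint, start Z0 = Sat(~lock) = {q0, q1, q3}, add states in Sat(grant) with every successor in Z. Already a fixed point.
Sat(A[grant U ~lock]) = {q0, q1, q3}
Sat(AX A[grant U ~lock]) = {s : every successor in {q0, q1, q3}} = {q3}
q1 ∉ Sat(AX A[grant U ~lock]) = {q3}, so the formula does not hold at q1.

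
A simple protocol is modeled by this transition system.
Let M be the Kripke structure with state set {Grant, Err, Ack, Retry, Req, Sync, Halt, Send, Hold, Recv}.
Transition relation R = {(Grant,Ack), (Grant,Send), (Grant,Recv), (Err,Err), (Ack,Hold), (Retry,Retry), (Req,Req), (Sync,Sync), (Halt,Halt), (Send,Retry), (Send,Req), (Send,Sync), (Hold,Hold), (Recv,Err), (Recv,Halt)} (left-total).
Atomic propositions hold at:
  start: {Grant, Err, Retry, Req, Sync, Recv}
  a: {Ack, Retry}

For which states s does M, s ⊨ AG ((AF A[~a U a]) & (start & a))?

Sat(~a) = {Grant, Err, Req, Sync, Halt, Send, Hold, Recv}
A[~a U a]: least fixpoint, start Z0 = Sat(a) = {Ack, Retry}, add states in Sat(~a) with every successor in Z. Already a fixed point.
Sat(A[~a U a]) = {Ack, Retry}
AF A[~a U a]: least fixpoint, start Z0 = {Ack, Retry}, add states with every successor in Z. Already a fixed point.
Sat(AF A[~a U a]) = {Ack, Retry}
Sat(start & a) = {Retry}
Sat((AF A[~a U a]) & (start & a)) = {Retry}
AG ((AF A[~a U a]) & (start & a)): greatest fixpoint, start Z0 = {Retry}, keep only states in Sat with every successor in Z. Already a fixed point.
Sat(AG ((AF A[~a U a]) & (start & a))) = {Retry}

{Retry}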